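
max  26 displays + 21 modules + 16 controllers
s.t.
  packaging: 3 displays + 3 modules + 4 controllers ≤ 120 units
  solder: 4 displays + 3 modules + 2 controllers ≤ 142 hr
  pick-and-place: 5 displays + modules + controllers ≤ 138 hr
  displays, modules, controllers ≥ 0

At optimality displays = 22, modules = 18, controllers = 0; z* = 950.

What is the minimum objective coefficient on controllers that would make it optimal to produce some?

At the optimum: packaging uses 120 of 120 (binding); solder uses 142 of 142 (binding); pick-and-place uses 128 of 138 (slack = 10).
By complementary slackness, y = 0 for the non-binding constraint.
From A_Bᵀ y = c: 3·y_packaging + 4·y_solder = 26; 3·y_packaging + 3·y_solder = 21.
This yields shadow prices y_packaging = 2, y_solder = 5.
controllers enters the basis when its profit ≥ yᵀa₃ = 2·4 + 5·2 = 18.

18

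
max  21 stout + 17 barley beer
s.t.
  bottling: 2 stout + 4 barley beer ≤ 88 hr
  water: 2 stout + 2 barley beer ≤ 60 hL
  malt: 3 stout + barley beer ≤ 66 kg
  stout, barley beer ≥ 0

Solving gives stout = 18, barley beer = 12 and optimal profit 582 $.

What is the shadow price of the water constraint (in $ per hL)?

Check each constraint at x*: bottling 84/88 (slack 4); water 60/60 (tight); malt 66/66 (tight).
By complementary slackness, y = 0 for the non-binding constraint.
The binding rows give the dual system: 2·y_water + 3·y_malt = 21 and 2·y_water + 1·y_malt = 17.
→ y_water = 7.5 and y_malt = 2.
Shadow price of water = 7.5.

7.5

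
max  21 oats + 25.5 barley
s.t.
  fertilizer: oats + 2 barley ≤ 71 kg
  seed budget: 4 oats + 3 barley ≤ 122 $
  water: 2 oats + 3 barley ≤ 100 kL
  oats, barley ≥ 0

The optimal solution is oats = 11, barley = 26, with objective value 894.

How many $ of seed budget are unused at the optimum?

seed budget used = 4·11 + 3·26 = 122; slack = 122 − 122 = 0.

0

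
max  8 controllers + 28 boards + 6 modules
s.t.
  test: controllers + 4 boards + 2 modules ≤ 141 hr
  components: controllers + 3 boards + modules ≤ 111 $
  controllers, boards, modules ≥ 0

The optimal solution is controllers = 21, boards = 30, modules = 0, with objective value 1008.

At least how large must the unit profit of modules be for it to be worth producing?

Both test and components are binding at x*.
Dual feasibility on the basic columns requires 1·y_test + 1·y_components = 8, 4·y_test + 3·y_components = 28.
→ y_test = 4 and y_components = 4.
modules enters the basis when its profit ≥ yᵀa₃ = 4·2 + 4·1 = 12.

12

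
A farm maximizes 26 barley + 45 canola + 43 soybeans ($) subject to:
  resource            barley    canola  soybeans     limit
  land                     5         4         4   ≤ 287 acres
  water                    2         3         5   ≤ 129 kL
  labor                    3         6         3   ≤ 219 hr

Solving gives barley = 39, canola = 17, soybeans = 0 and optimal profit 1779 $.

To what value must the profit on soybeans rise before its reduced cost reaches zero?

47

At the optimum: land uses 263 of 287 (slack = 24); water uses 129 of 129 (binding); labor uses 219 of 219 (binding).
By complementary slackness, y = 0 for the non-binding constraint.
The binding rows give the dual system: 2·y_water + 3·y_labor = 26 and 3·y_water + 6·y_labor = 45.
Solving: y_water = 7, y_labor = 4.
soybeans enters the basis when its profit ≥ yᵀa₃ = 7·5 + 4·3 = 47.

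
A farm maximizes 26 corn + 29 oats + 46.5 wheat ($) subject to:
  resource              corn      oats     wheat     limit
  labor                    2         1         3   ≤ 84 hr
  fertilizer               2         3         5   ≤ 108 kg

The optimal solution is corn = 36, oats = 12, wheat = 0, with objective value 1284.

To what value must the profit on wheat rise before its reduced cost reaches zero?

Check each constraint at x*: labor 84/84 (tight); fertilizer 108/108 (tight).
The binding rows give the dual system: 2·y_labor + 2·y_fertilizer = 26 and 1·y_labor + 3·y_fertilizer = 29.
This yields shadow prices y_labor = 5, y_fertilizer = 8.
wheat enters the basis when its profit ≥ yᵀa₃ = 5·3 + 8·5 = 55.

55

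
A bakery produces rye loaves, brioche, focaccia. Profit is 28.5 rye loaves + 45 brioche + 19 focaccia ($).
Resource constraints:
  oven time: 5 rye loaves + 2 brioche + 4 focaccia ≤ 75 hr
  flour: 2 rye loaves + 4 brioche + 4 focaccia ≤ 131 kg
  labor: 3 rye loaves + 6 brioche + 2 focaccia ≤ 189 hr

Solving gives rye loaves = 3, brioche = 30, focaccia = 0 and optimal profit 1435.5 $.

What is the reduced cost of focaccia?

-1

Check each constraint at x*: oven time 75/75 (tight); flour 126/131 (slack 5); labor 189/189 (tight).
By complementary slackness, y = 0 for the non-binding constraint.
The binding rows give the dual system: 5·y_oven time + 3·y_labor = 28.5 and 2·y_oven time + 6·y_labor = 45.
→ y_oven time = 1.5 and y_labor = 7.
Reduced cost of focaccia: c₃ − yᵀa₃ = 19 − (1.5·4 + 7·2) = 19 − 20 = -1.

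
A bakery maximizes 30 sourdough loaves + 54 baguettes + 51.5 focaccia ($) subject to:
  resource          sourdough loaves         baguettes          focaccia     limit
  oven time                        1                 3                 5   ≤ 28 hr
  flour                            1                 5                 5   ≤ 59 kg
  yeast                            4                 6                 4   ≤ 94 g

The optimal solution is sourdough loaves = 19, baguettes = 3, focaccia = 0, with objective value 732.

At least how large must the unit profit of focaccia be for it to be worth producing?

54

At the optimum: oven time uses 28 of 28 (binding); flour uses 34 of 59 (slack = 25); yeast uses 94 of 94 (binding).
By complementary slackness, y = 0 for the non-binding constraint.
From A_Bᵀ y = c: 1·y_oven time + 4·y_yeast = 30; 3·y_oven time + 6·y_yeast = 54.
This yields shadow prices y_oven time = 6, y_yeast = 6.
focaccia enters the basis when its profit ≥ yᵀa₃ = 6·5 + 6·4 = 54.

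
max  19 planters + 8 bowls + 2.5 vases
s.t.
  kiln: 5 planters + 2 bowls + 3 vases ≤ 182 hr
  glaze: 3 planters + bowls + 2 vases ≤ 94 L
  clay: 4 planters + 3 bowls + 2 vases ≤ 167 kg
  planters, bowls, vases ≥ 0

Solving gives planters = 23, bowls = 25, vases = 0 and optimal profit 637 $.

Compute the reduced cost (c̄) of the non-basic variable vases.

-9.5

At the optimum: kiln uses 165 of 182 (slack = 17); glaze uses 94 of 94 (binding); clay uses 167 of 167 (binding).
Slack constraints have shadow price 0 (complementary slackness).
The binding rows give the dual system: 3·y_glaze + 4·y_clay = 19 and 1·y_glaze + 3·y_clay = 8.
This yields shadow prices y_glaze = 5, y_clay = 1.
Reduced cost of vases: c₃ − yᵀa₃ = 2.5 − (5·2 + 1·2) = 2.5 − 12 = -9.5.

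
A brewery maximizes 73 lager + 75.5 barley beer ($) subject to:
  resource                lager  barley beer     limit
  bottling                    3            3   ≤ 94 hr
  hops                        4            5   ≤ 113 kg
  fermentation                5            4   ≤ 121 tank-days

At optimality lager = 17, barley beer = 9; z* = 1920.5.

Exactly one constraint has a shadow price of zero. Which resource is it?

bottling: 78/94 (slack 16)
hops: 113/113 (binding)
fermentation: 121/121 (binding)
By complementary slackness, a constraint with positive slack has shadow price 0 → bottling.

bottling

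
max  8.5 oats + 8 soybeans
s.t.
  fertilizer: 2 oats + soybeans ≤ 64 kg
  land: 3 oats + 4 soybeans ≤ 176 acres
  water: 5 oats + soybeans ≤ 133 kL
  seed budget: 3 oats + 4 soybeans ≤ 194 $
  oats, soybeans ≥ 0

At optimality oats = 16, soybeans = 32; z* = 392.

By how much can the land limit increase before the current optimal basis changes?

18

Binding constraints: fertilizer, land. The basis is B = [[2,1],[3,4]] with det 5.
Per unit increase in land, x* moves by d = (-0.2, 0.4).
The basis stays optimal until seed budget becomes binding; allowable increase = 18 acres.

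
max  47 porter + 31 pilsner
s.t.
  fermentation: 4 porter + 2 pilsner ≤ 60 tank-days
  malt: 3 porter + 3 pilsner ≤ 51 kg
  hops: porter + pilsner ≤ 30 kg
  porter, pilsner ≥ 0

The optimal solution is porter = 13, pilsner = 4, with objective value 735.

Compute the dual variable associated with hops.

Check each constraint at x*: fermentation 60/60 (tight); malt 51/51 (tight); hops 17/30 (slack 13).
By complementary slackness, y = 0 for the non-binding constraint.
The binding rows give the dual system: 4·y_fermentation + 3·y_malt = 47 and 2·y_fermentation + 3·y_malt = 31.
Solving: y_fermentation = 8, y_malt = 5.
Shadow price of hops = 0.

0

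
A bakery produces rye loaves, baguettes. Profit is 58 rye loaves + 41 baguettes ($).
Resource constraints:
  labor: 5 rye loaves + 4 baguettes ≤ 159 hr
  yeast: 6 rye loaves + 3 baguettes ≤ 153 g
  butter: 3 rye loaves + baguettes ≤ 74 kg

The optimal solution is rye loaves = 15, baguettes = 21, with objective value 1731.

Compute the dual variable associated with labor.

Binding: labor and yeast. Non-binding: butter (8 unused).
By complementary slackness, y = 0 for the non-binding constraint.
The binding rows give the dual system: 5·y_labor + 6·y_yeast = 58 and 4·y_labor + 3·y_yeast = 41.
This yields shadow prices y_labor = 8, y_yeast = 3.
Shadow price of labor = 8.

8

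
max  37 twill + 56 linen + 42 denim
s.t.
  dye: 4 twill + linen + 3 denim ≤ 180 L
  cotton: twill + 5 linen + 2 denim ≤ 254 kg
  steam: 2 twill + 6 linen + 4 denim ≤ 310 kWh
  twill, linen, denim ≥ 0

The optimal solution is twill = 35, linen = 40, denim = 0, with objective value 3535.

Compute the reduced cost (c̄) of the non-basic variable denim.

Check each constraint at x*: dye 180/180 (tight); cotton 235/254 (slack 19); steam 310/310 (tight).
Slack constraints have shadow price 0 (complementary slackness).
Dual feasibility on the basic columns requires 4·y_dye + 2·y_steam = 37, 1·y_dye + 6·y_steam = 56.
This yields shadow prices y_dye = 5, y_steam = 8.5.
Reduced cost of denim: c₃ − yᵀa₃ = 42 − (5·3 + 8.5·4) = 42 − 49 = -7.

-7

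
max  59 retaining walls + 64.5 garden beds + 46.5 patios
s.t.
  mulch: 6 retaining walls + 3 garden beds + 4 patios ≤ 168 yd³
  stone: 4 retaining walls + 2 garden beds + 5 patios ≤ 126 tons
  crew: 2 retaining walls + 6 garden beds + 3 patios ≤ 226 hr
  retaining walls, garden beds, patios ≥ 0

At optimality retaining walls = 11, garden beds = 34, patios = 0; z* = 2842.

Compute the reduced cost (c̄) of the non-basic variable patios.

-4.5

Check each constraint at x*: mulch 168/168 (tight); stone 112/126 (slack 14); crew 226/226 (tight).
Slack constraints have shadow price 0 (complementary slackness).
Dual feasibility on the basic columns requires 6·y_mulch + 2·y_crew = 59, 3·y_mulch + 6·y_crew = 64.5.
Solving: y_mulch = 7.5, y_crew = 7.
Reduced cost of patios: c₃ − yᵀa₃ = 46.5 − (7.5·4 + 7·3) = 46.5 − 51 = -4.5.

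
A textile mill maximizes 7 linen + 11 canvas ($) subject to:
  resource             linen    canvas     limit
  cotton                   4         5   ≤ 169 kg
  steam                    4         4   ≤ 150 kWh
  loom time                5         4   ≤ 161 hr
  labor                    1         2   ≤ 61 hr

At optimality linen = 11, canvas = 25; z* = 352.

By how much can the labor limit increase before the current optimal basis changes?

6.6

Binding constraints: cotton, labor. The basis is B = [[4,5],[1,2]] with det 3.
Per unit increase in labor, x* moves by d = (-1.6667, 1.3333).
The basis stays optimal until linen reaches 0; allowable increase = 6.6 hr.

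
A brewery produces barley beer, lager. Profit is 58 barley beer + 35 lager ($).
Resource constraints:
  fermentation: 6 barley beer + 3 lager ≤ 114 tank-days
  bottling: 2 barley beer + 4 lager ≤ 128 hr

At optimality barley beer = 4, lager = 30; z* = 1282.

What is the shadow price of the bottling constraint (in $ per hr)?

At the optimum: fermentation uses 114 of 114 (binding); bottling uses 128 of 128 (binding).
The binding rows give the dual system: 6·y_fermentation + 2·y_bottling = 58 and 3·y_fermentation + 4·y_bottling = 35.
→ y_fermentation = 9 and y_bottling = 2.
Shadow price of bottling = 2.

2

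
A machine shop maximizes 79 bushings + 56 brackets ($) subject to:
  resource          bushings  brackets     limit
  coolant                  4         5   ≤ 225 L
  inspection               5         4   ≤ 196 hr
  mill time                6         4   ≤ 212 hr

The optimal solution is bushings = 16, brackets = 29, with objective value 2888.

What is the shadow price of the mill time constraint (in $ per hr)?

Binding: inspection and mill time. Non-binding: coolant (16 unused).
Slack constraints have shadow price 0 (complementary slackness).
From A_Bᵀ y = c: 5·y_inspection + 6·y_mill time = 79; 4·y_inspection + 4·y_mill time = 56.
Solving: y_inspection = 5, y_mill time = 9.
Shadow price of mill time = 9.

9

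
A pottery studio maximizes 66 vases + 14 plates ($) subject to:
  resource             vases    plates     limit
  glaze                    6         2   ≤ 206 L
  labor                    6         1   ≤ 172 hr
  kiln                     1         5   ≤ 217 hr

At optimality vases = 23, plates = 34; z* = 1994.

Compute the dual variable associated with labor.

Check each constraint at x*: glaze 206/206 (tight); labor 172/172 (tight); kiln 193/217 (slack 24).
Slack constraints have shadow price 0 (complementary slackness).
Dual feasibility on the basic columns requires 6·y_glaze + 6·y_labor = 66, 2·y_glaze + 1·y_labor = 14.
This yields shadow prices y_glaze = 3, y_labor = 8.
Shadow price of labor = 8.

8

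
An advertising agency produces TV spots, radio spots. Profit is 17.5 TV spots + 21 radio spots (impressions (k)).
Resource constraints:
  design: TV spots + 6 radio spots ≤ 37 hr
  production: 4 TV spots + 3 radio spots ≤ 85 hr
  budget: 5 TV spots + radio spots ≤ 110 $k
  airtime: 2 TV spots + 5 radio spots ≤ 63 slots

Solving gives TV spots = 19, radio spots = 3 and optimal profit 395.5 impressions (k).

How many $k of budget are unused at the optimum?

12

budget used = 5·19 + 1·3 = 98; slack = 110 − 98 = 12.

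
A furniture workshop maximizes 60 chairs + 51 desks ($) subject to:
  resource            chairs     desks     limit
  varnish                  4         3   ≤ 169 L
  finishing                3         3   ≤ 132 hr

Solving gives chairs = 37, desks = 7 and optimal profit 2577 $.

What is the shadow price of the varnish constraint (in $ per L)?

9

Both varnish and finishing are binding at x*.
The binding rows give the dual system: 4·y_varnish + 3·y_finishing = 60 and 3·y_varnish + 3·y_finishing = 51.
This yields shadow prices y_varnish = 9, y_finishing = 8.
Shadow price of varnish = 9.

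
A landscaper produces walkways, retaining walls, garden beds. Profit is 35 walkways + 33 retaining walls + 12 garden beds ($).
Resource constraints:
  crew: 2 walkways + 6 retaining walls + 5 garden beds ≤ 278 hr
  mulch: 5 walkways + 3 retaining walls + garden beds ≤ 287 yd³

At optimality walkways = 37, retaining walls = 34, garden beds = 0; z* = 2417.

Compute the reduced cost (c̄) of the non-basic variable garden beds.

At the optimum: crew uses 278 of 278 (binding); mulch uses 287 of 287 (binding).
From A_Bᵀ y = c: 2·y_crew + 5·y_mulch = 35; 6·y_crew + 3·y_mulch = 33.
Solving: y_crew = 2.5, y_mulch = 6.
Reduced cost of garden beds: c₃ − yᵀa₃ = 12 − (2.5·5 + 6·1) = 12 − 18.5 = -6.5.

-6.5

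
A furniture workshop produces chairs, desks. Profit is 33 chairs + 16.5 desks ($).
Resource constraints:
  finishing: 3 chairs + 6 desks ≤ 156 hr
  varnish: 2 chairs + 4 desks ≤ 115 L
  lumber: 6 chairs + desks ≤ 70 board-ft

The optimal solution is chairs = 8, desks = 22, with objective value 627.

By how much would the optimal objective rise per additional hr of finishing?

Binding: finishing and lumber. Non-binding: varnish (11 unused).
Since varnish is not tight, its dual is 0.
The binding rows give the dual system: 3·y_finishing + 6·y_lumber = 33 and 6·y_finishing + 1·y_lumber = 16.5.
→ y_finishing = 2 and y_lumber = 4.5.
Shadow price of finishing = 2.

2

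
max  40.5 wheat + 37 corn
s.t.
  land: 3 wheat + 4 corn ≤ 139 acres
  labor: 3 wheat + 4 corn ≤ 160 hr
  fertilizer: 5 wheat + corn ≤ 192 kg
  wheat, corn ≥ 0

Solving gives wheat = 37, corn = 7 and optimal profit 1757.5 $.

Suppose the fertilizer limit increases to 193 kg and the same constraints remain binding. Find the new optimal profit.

Check each constraint at x*: land 139/139 (tight); labor 139/160 (slack 21); fertilizer 192/192 (tight).
By complementary slackness, y = 0 for the non-binding constraint.
The binding rows give the dual system: 3·y_land + 5·y_fertilizer = 40.5 and 4·y_land + 1·y_fertilizer = 37.
→ y_land = 8.5 and y_fertilizer = 3.
Δz = y_fertilizer·Δb = 3 × (1) = 3, so new z* = 1757.5 + 3 = 1760.5.

1760.5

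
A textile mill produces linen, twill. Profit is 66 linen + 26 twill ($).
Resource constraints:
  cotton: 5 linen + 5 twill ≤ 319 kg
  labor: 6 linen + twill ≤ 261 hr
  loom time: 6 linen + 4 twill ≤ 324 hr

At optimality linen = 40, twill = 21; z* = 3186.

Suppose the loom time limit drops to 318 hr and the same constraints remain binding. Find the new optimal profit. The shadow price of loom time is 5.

3156

Δb = -6, so new z* = 3186 + (5)·(-6) = 3186 − 30 = 3156.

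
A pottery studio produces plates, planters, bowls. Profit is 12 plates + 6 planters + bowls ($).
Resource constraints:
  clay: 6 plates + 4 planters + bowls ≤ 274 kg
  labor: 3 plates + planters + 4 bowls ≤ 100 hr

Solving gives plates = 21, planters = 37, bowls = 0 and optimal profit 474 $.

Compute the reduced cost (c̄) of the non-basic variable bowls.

Both clay and labor are binding at x*.
The binding rows give the dual system: 6·y_clay + 3·y_labor = 12 and 4·y_clay + 1·y_labor = 6.
This yields shadow prices y_clay = 1, y_labor = 2.
Reduced cost of bowls: c₃ − yᵀa₃ = 1 − (1·1 + 2·4) = 1 − 9 = -8.

-8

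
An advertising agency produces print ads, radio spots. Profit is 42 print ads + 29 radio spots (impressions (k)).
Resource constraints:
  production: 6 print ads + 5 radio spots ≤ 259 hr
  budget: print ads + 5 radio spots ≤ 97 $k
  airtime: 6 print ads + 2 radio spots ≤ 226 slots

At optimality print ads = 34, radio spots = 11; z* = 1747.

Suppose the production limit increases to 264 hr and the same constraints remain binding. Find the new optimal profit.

Binding: production and airtime. Non-binding: budget (8 unused).
By complementary slackness, y = 0 for the non-binding constraint.
From A_Bᵀ y = c: 6·y_production + 6·y_airtime = 42; 5·y_production + 2·y_airtime = 29.
Solving: y_production = 5, y_airtime = 2.
Δz = y_production·Δb = 5 × (5) = 25, so new z* = 1747 + 25 = 1772.

1772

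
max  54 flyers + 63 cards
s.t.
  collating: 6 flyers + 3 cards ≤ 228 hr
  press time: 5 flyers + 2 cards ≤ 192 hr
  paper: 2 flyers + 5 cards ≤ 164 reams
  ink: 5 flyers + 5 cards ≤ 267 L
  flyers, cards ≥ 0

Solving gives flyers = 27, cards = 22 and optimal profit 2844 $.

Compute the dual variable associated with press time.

0

Check each constraint at x*: collating 228/228 (tight); press time 179/192 (slack 13); paper 164/164 (tight); ink 245/267 (slack 22).
By complementary slackness, y = 0 for the non-binding constraints.
The binding rows give the dual system: 6·y_collating + 2·y_paper = 54 and 3·y_collating + 5·y_paper = 63.
This yields shadow prices y_collating = 6, y_paper = 9.
Shadow price of press time = 0.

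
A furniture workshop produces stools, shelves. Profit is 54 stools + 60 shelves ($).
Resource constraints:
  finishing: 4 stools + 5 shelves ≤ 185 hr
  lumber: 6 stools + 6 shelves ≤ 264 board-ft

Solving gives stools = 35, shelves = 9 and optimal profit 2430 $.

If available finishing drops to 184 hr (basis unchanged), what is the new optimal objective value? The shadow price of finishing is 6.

Δb = -1, so new z* = 2430 + (6)·(-1) = 2430 − 6 = 2424.

2424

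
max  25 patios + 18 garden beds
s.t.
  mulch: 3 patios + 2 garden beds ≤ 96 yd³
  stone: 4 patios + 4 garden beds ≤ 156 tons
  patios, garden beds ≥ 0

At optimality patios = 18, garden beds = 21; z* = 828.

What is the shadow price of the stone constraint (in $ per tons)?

At the optimum: mulch uses 96 of 96 (binding); stone uses 156 of 156 (binding).
The binding rows give the dual system: 3·y_mulch + 4·y_stone = 25 and 2·y_mulch + 4·y_stone = 18.
Solving: y_mulch = 7, y_stone = 1.
Shadow price of stone = 1.

1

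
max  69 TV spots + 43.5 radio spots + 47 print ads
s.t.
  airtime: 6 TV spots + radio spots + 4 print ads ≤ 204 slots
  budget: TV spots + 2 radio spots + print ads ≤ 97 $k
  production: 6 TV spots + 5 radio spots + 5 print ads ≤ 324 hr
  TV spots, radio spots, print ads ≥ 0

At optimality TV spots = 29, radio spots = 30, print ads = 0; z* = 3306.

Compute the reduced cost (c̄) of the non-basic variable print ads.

At the optimum: airtime uses 204 of 204 (binding); budget uses 89 of 97 (slack = 8); production uses 324 of 324 (binding).
By complementary slackness, y = 0 for the non-binding constraint.
The binding rows give the dual system: 6·y_airtime + 6·y_production = 69 and 1·y_airtime + 5·y_production = 43.5.
This yields shadow prices y_airtime = 3.5, y_production = 8.
Reduced cost of print ads: c₃ − yᵀa₃ = 47 − (3.5·4 + 8·5) = 47 − 54 = -7.

-7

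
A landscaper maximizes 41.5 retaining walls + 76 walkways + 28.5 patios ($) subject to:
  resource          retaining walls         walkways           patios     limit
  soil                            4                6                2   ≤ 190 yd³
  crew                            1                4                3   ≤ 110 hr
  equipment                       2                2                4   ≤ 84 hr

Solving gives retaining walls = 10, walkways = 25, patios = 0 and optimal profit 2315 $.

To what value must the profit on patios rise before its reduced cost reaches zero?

Check each constraint at x*: soil 190/190 (tight); crew 110/110 (tight); equipment 70/84 (slack 14).
By complementary slackness, y = 0 for the non-binding constraint.
From A_Bᵀ y = c: 4·y_soil + 1·y_crew = 41.5; 6·y_soil + 4·y_crew = 76.
→ y_soil = 9 and y_crew = 5.5.
patios enters the basis when its profit ≥ yᵀa₃ = 9·2 + 5.5·3 = 34.5.

34.5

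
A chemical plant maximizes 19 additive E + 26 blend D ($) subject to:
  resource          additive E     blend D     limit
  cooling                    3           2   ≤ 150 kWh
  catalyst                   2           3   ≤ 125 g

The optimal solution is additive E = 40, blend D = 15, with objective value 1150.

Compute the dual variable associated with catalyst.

8

Check each constraint at x*: cooling 150/150 (tight); catalyst 125/125 (tight).
Dual feasibility on the basic columns requires 3·y_cooling + 2·y_catalyst = 19, 2·y_cooling + 3·y_catalyst = 26.
This yields shadow prices y_cooling = 1, y_catalyst = 8.
Shadow price of catalyst = 8.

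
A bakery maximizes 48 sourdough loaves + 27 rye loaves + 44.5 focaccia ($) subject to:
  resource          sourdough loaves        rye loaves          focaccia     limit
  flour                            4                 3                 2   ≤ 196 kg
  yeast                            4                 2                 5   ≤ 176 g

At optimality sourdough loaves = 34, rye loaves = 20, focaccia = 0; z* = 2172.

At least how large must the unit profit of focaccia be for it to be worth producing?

51

At the optimum: flour uses 196 of 196 (binding); yeast uses 176 of 176 (binding).
Dual feasibility on the basic columns requires 4·y_flour + 4·y_yeast = 48, 3·y_flour + 2·y_yeast = 27.
This yields shadow prices y_flour = 3, y_yeast = 9.
focaccia enters the basis when its profit ≥ yᵀa₃ = 3·2 + 9·5 = 51.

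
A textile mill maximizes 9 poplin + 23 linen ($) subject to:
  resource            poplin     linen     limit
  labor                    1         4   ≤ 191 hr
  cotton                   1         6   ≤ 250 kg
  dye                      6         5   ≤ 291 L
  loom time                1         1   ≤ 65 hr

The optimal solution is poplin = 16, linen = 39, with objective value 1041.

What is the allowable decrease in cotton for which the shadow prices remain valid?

Binding constraints: cotton, dye. The basis is B = [[1,6],[6,5]] with det -31.
Per unit decrease in cotton, x* moves by d = (0.1613, -0.1935).
The basis stays optimal until linen reaches 0; allowable decrease = 201.5 kg.

201.5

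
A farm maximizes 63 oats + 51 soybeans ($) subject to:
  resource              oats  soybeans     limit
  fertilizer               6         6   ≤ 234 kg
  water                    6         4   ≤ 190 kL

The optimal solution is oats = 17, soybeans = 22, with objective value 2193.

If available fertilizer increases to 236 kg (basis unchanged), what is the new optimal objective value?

2202

Both fertilizer and water are binding at x*.
From A_Bᵀ y = c: 6·y_fertilizer + 6·y_water = 63; 6·y_fertilizer + 4·y_water = 51.
→ y_fertilizer = 4.5 and y_water = 6.
Δz = y_fertilizer·Δb = 4.5 × (2) = 9, so new z* = 2193 + 9 = 2202.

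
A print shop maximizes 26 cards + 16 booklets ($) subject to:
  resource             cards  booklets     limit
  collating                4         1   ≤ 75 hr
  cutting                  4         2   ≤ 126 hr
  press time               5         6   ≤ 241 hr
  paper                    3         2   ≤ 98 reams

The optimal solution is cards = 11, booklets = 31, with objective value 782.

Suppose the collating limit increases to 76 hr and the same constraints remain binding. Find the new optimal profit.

Check each constraint at x*: collating 75/75 (tight); cutting 106/126 (slack 20); press time 241/241 (tight); paper 95/98 (slack 3).
By complementary slackness, y = 0 for the non-binding constraints.
Dual feasibility on the basic columns requires 4·y_collating + 5·y_press time = 26, 1·y_collating + 6·y_press time = 16.
→ y_collating = 4 and y_press time = 2.
Δz = y_collating·Δb = 4 × (1) = 4, so new z* = 782 + 4 = 786.

786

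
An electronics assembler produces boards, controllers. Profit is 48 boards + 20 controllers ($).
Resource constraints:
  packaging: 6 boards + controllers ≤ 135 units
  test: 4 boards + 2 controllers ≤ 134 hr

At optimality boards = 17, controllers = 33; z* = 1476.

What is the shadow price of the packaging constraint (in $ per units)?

Both packaging and test are binding at x*.
Dual feasibility on the basic columns requires 6·y_packaging + 4·y_test = 48, 1·y_packaging + 2·y_test = 20.
This yields shadow prices y_packaging = 2, y_test = 9.
Shadow price of packaging = 2.

2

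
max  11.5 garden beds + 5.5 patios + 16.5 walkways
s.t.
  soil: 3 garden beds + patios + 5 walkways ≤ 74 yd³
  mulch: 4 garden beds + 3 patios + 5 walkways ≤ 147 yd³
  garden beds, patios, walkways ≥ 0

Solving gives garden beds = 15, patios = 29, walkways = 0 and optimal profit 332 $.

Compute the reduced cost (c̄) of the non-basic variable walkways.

Check each constraint at x*: soil 74/74 (tight); mulch 147/147 (tight).
Dual feasibility on the basic columns requires 3·y_soil + 4·y_mulch = 11.5, 1·y_soil + 3·y_mulch = 5.5.
This yields shadow prices y_soil = 2.5, y_mulch = 1.
Reduced cost of walkways: c₃ − yᵀa₃ = 16.5 − (2.5·5 + 1·5) = 16.5 − 17.5 = -1.

-1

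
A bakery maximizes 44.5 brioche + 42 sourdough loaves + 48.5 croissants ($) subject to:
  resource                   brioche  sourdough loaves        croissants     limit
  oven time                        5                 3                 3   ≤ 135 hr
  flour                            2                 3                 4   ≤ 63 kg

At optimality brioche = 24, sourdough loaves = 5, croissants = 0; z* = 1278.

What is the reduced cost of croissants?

Check each constraint at x*: oven time 135/135 (tight); flour 63/63 (tight).
From A_Bᵀ y = c: 5·y_oven time + 2·y_flour = 44.5; 3·y_oven time + 3·y_flour = 42.
→ y_oven time = 5.5 and y_flour = 8.5.
Reduced cost of croissants: c₃ − yᵀa₃ = 48.5 − (5.5·3 + 8.5·4) = 48.5 − 50.5 = -2.

-2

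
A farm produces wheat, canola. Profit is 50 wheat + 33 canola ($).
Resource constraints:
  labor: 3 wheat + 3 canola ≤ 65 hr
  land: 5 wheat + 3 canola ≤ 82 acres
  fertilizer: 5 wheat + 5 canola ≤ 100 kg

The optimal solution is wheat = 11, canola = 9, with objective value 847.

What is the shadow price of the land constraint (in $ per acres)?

8.5

At the optimum: labor uses 60 of 65 (slack = 5); land uses 82 of 82 (binding); fertilizer uses 100 of 100 (binding).
Since labor is not tight, its dual is 0.
Dual feasibility on the basic columns requires 5·y_land + 5·y_fertilizer = 50, 3·y_land + 5·y_fertilizer = 33.
This yields shadow prices y_land = 8.5, y_fertilizer = 1.5.
Shadow price of land = 8.5.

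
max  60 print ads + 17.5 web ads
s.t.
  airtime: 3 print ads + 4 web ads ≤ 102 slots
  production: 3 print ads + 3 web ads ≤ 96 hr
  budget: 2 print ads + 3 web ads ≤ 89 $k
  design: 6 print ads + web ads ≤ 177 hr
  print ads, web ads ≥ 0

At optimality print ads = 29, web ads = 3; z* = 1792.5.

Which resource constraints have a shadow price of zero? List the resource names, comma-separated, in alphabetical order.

airtime, budget

airtime: 99/102 (slack 3)
production: 96/96 (binding)
budget: 67/89 (slack 22)
design: 177/177 (binding)
By complementary slackness, a constraint with positive slack has shadow price 0 → airtime, budget.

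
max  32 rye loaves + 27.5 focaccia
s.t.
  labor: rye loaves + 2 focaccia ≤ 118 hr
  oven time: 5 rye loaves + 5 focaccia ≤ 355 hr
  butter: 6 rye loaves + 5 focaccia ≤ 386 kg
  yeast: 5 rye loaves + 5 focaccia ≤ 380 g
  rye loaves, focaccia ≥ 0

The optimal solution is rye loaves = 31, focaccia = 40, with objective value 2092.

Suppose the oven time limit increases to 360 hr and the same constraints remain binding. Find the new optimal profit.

2097

At the optimum: labor uses 111 of 118 (slack = 7); oven time uses 355 of 355 (binding); butter uses 386 of 386 (binding); yeast uses 355 of 380 (slack = 25).
Since labor, yeast are not tight, their duals are 0.
Dual feasibility on the basic columns requires 5·y_oven time + 6·y_butter = 32, 5·y_oven time + 5·y_butter = 27.5.
This yields shadow prices y_oven time = 1, y_butter = 4.5.
Δz = y_oven time·Δb = 1 × (5) = 5, so new z* = 2092 + 5 = 2097.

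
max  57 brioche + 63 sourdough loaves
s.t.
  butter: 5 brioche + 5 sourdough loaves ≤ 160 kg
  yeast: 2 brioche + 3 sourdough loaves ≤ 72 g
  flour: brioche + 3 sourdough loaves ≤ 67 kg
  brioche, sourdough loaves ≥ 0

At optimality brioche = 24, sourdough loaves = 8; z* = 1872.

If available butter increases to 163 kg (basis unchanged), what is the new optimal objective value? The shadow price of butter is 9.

Δb = 3, so new z* = 1872 + (9)·(3) = 1872 + 27 = 1899.

1899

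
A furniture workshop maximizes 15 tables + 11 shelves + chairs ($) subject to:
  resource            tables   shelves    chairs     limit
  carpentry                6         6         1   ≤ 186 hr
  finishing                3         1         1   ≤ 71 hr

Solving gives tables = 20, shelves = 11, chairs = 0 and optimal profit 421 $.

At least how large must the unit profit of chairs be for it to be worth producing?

Both carpentry and finishing are binding at x*.
From A_Bᵀ y = c: 6·y_carpentry + 3·y_finishing = 15; 6·y_carpentry + 1·y_finishing = 11.
→ y_carpentry = 1.5 and y_finishing = 2.
chairs enters the basis when its profit ≥ yᵀa₃ = 1.5·1 + 2·1 = 3.5.

3.5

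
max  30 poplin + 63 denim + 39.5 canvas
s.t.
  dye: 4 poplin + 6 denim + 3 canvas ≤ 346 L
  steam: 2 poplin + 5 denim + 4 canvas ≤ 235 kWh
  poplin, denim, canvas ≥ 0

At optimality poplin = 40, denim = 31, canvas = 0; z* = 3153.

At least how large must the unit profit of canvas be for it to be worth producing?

45

At the optimum: dye uses 346 of 346 (binding); steam uses 235 of 235 (binding).
Dual feasibility on the basic columns requires 4·y_dye + 2·y_steam = 30, 6·y_dye + 5·y_steam = 63.
→ y_dye = 3 and y_steam = 9.
canvas enters the basis when its profit ≥ yᵀa₃ = 3·3 + 9·4 = 45.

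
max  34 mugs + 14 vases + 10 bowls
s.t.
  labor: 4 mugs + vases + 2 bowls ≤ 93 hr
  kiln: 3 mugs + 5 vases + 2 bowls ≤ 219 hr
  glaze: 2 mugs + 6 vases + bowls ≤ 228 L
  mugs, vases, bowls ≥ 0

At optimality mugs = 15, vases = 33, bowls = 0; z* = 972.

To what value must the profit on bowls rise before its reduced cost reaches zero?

17

Binding: labor and glaze. Non-binding: kiln (9 unused).
Since kiln is not tight, its dual is 0.
Dual feasibility on the basic columns requires 4·y_labor + 2·y_glaze = 34, 1·y_labor + 6·y_glaze = 14.
→ y_labor = 8 and y_glaze = 1.
bowls enters the basis when its profit ≥ yᵀa₃ = 8·2 + 1·1 = 17.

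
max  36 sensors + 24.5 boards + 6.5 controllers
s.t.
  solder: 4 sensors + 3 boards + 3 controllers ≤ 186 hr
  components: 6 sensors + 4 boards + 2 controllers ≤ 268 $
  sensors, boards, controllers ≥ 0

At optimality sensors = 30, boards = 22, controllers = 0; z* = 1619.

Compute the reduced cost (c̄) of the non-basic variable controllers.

-8

Check each constraint at x*: solder 186/186 (tight); components 268/268 (tight).
The binding rows give the dual system: 4·y_solder + 6·y_components = 36 and 3·y_solder + 4·y_components = 24.5.
This yields shadow prices y_solder = 1.5, y_components = 5.
Reduced cost of controllers: c₃ − yᵀa₃ = 6.5 − (1.5·3 + 5·2) = 6.5 − 14.5 = -8.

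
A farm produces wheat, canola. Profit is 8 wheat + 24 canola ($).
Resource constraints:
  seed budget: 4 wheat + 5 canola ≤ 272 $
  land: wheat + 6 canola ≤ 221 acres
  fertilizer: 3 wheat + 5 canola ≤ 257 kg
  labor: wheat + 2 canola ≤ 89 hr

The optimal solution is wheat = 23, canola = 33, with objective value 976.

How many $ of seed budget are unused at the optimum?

seed budget used = 4·23 + 5·33 = 257; slack = 272 − 257 = 15.

15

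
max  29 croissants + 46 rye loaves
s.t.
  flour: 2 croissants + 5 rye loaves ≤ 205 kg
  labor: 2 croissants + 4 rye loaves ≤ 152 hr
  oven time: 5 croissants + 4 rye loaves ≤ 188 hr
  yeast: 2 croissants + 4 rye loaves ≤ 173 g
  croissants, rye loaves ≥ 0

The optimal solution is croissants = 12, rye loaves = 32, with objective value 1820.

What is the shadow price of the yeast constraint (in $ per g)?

0

Binding: labor and oven time. Non-binding: flour (21 unused), yeast (21 unused).
By complementary slackness, y = 0 for the non-binding constraints.
Dual feasibility on the basic columns requires 2·y_labor + 5·y_oven time = 29, 4·y_labor + 4·y_oven time = 46.
→ y_labor = 9.5 and y_oven time = 2.
Shadow price of yeast = 0.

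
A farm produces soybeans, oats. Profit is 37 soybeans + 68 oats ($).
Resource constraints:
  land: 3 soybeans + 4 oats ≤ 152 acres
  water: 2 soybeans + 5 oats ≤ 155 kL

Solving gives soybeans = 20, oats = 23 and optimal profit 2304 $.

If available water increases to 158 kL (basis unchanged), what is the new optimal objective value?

2328

Both land and water are binding at x*.
From A_Bᵀ y = c: 3·y_land + 2·y_water = 37; 4·y_land + 5·y_water = 68.
This yields shadow prices y_land = 7, y_water = 8.
Δz = y_water·Δb = 8 × (3) = 24, so new z* = 2304 + 24 = 2328.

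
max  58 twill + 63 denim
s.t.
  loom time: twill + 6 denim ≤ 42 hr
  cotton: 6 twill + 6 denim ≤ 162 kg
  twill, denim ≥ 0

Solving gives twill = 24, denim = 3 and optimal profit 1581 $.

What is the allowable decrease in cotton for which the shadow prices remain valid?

Binding constraints: loom time, cotton. The basis is B = [[1,6],[6,6]] with det -30.
Per unit decrease in cotton, x* moves by d = (-0.2, 0.0333).
The basis stays optimal until twill reaches 0; allowable decrease = 120 kg.

120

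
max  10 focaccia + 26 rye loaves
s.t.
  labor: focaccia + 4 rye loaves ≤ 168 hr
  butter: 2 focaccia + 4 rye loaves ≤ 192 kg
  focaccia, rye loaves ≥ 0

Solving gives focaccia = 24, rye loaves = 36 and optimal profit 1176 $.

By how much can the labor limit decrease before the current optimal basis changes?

72

Binding constraints: labor, butter. The basis is B = [[1,4],[2,4]] with det -4.
Per unit decrease in labor, x* moves by d = (1, -0.5).
The basis stays optimal until rye loaves reaches 0; allowable decrease = 72 hr.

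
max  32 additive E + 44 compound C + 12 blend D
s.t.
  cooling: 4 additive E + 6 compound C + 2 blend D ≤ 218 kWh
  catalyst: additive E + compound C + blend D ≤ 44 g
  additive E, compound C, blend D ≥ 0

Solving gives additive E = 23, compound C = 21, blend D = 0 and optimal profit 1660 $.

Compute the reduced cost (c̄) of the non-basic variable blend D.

Both cooling and catalyst are binding at x*.
From A_Bᵀ y = c: 4·y_cooling + 1·y_catalyst = 32; 6·y_cooling + 1·y_catalyst = 44.
→ y_cooling = 6 and y_catalyst = 8.
Reduced cost of blend D: c₃ − yᵀa₃ = 12 − (6·2 + 8·1) = 12 − 20 = -8.

-8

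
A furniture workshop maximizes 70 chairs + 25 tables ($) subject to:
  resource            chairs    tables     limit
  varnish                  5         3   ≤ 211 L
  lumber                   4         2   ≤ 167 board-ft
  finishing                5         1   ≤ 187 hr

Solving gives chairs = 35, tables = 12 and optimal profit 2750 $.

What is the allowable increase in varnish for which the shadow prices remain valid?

5

Binding constraints: varnish, finishing. The basis is B = [[5,3],[5,1]] with det -10.
Per unit increase in varnish, x* moves by d = (-0.1, 0.5).
The basis stays optimal until lumber becomes binding; allowable increase = 5 L.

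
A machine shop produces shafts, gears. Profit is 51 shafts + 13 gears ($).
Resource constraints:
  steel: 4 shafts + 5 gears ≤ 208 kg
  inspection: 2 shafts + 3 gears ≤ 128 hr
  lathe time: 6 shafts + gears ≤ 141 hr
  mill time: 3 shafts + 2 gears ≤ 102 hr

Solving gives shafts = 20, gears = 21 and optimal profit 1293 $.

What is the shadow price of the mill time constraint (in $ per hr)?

3

Binding: lathe time and mill time. Non-binding: steel (23 unused), inspection (25 unused).
Slack constraints have shadow price 0 (complementary slackness).
The binding rows give the dual system: 6·y_lathe time + 3·y_mill time = 51 and 1·y_lathe time + 2·y_mill time = 13.
Solving: y_lathe time = 7, y_mill time = 3.
Shadow price of mill time = 3.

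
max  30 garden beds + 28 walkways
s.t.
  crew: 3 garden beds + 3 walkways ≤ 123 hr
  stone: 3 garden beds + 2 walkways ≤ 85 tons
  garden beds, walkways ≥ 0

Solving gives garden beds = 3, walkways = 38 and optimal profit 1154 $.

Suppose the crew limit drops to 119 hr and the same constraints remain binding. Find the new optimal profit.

1122

Both crew and stone are binding at x*.
Dual feasibility on the basic columns requires 3·y_crew + 3·y_stone = 30, 3·y_crew + 2·y_stone = 28.
This yields shadow prices y_crew = 8, y_stone = 2.
Δz = y_crew·Δb = 8 × (-4) = -32, so new z* = 1154 − 32 = 1122.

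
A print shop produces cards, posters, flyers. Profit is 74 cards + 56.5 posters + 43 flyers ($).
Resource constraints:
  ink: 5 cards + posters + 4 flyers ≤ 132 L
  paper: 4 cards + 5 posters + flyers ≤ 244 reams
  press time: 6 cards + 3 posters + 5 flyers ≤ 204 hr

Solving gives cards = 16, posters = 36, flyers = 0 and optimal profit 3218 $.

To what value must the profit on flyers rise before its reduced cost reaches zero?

Check each constraint at x*: ink 116/132 (slack 16); paper 244/244 (tight); press time 204/204 (tight).
Slack constraints have shadow price 0 (complementary slackness).
Dual feasibility on the basic columns requires 4·y_paper + 6·y_press time = 74, 5·y_paper + 3·y_press time = 56.5.
Solving: y_paper = 6.5, y_press time = 8.
flyers enters the basis when its profit ≥ yᵀa₃ = 6.5·1 + 8·5 = 46.5.

46.5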